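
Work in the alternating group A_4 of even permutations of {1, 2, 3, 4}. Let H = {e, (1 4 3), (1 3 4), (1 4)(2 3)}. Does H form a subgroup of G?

Closure fails: (1 4 3) ∘ (1 4)(2 3) = (1 3 2) ∉ H. So H is not a subgroup.

No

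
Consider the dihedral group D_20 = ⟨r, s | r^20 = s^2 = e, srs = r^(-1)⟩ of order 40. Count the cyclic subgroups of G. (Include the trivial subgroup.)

26

Each element a generates a cyclic subgroup ⟨a⟩; distinct elements may generate the same one (a cyclic group of order d has φ(d) generators).
Cyclic subgroups by order — order 1: 1; order 2: 21; order 4: 1; order 5: 1; order 10: 1; order 20: 1.
Total: 26.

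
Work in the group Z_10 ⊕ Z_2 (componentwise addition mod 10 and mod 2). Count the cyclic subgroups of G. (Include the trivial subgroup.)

8

A cyclic subgroup of order d is generated by each of its φ(d) elements of order d, so the cyclic subgroups of order d number (#elements of order d)/φ(d).
Cyclic subgroups by order — order 1: 1; order 2: 3; order 5: 1; order 10: 3.
Total: 8.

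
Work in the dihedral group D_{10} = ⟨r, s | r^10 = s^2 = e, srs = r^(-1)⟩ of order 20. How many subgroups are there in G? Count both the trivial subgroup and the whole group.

22

|G| = 20, so by Lagrange every subgroup order divides 20. Divisors: 1, 2, 4, 5, 10, 20.
Subgroups by order — order 1: 1; order 2: 11; order 4: 5; order 5: 1; order 10: 3; order 20: 1.
Total: 1 + 11 + 5 + 1 + 3 + 1 = 22.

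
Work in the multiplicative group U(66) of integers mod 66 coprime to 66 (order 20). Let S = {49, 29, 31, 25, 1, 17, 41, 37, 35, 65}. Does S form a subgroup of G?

|S| = 10 divides |G| = 20, consistent with Lagrange.
S contains the identity, every element's inverse is in S, and S is closed under ·: it is a subgroup.
In fact S = ⟨35⟩.

Yes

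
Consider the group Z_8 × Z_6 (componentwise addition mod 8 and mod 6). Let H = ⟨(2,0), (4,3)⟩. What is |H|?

|⟨(2,0)⟩| = 4 and |⟨(4,3)⟩| = 2, so |H| is a multiple of lcm(4, 2) = 4 and divides |G| = 48.
Closing under the operation: H = {(0,0), (0,3), (2,0), (2,3), (4,0), (4,3), (6,0), (6,3)}, so |H| = 8.

8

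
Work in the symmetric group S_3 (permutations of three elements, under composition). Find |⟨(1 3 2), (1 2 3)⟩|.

3

|⟨(1 3 2)⟩| = 3 and |⟨(1 2 3)⟩| = 3, so |H| is a multiple of lcm(3, 3) = 3 and divides |G| = 6.
Closing under the operation: H = {e, (1 2 3), (1 3 2)}, so |H| = 3.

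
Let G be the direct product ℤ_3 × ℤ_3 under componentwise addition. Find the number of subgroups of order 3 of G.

4

|G| = 9 and 3 | 9, so subgroups of order 3 are possible by Lagrange.
The subgroups of order 3 are: {(0,0), (0,1), (0,2)}; {(0,0), (1,0), (2,0)}; {(0,0), (1,1), (2,2)}; {(0,0), (1,2), (2,1)}.
So G has 4 subgroups of order 3.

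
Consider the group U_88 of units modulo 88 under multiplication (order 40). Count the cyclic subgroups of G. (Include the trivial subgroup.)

16

A cyclic subgroup of order d is generated by each of its φ(d) elements of order d, so the cyclic subgroups of order d number (#elements of order d)/φ(d).
Cyclic subgroups by order — order 1: 1; order 2: 7; order 5: 1; order 10: 7.
Total: 16.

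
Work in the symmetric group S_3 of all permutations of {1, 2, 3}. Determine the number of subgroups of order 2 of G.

3

|G| = 6 and 2 | 6, so subgroups of order 2 are possible by Lagrange.
The subgroups of order 2 are: {e, (1 2)}; {e, (1 3)}; {e, (2 3)}.
So G has 3 subgroups of order 2.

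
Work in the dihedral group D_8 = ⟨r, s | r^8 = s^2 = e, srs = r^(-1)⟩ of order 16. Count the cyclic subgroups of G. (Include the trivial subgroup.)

12

A cyclic subgroup of order d is generated by each of its φ(d) elements of order d, so the cyclic subgroups of order d number (#elements of order d)/φ(d).
Cyclic subgroups by order — order 1: 1; order 2: 9; order 4: 1; order 8: 1.
Total: 12.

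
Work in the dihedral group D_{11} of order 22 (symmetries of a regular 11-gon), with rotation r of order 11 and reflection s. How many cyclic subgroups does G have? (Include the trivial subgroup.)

13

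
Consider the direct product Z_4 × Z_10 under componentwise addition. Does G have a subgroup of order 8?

8 | 40. A subgroup of order 8 is {(0,0), (0,5), (1,0), (1,5), (2,0), (2,5), (3,0), (3,5)}.

Yes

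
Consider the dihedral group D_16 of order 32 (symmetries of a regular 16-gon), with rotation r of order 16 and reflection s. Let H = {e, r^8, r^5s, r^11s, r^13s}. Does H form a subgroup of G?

|H| = 5 does not divide |G| = 32, so by Lagrange H is not a subgroup.

No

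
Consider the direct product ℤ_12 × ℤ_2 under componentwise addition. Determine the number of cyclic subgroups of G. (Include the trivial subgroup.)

12

A cyclic subgroup of order d is generated by each of its φ(d) elements of order d, so the cyclic subgroups of order d number (#elements of order d)/φ(d).
Cyclic subgroups by order — order 1: 1; order 2: 3; order 3: 1; order 4: 2; order 6: 3; order 12: 2.
Total: 12.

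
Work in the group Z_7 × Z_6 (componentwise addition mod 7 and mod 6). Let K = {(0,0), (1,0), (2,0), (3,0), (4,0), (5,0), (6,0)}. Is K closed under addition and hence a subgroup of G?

Yes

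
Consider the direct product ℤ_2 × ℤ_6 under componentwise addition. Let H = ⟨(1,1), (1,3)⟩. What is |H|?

6

|⟨(1,1)⟩| = 6 and |⟨(1,3)⟩| = 2, so |H| is a multiple of lcm(6, 2) = 6 and divides |G| = 12.
Closing under the operation: H = {(0,0), (0,2), (0,4), (1,1), (1,3), (1,5)}, so |H| = 6.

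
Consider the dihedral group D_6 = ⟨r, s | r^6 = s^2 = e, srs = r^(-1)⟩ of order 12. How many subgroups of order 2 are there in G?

7

|G| = 12 and 2 | 12, so subgroups of order 2 are possible by Lagrange.
The subgroups of order 2 are: {e, r^2s}; {e, r^3}; {e, r^3s}; {e, r^4s}; … (7 in all).
So G has 7 subgroups of order 2.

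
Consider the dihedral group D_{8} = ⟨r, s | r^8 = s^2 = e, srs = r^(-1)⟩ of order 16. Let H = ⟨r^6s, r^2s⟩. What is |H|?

4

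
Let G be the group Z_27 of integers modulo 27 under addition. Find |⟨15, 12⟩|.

|⟨15⟩| = 9 and |⟨12⟩| = 9, so |H| is a multiple of lcm(9, 9) = 9 and divides |G| = 27.
Closing under the operation: H = {0, 3, 6, 9, 12, 15, 18, 21, 24}, so |H| = 9.

9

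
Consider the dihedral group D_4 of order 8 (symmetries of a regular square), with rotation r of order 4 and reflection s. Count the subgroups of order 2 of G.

5

|G| = 8 and 2 | 8, so subgroups of order 2 are possible by Lagrange.
The subgroups of order 2 are: {e, r^2}; {e, r^2s}; {e, r^3s}; {e, rs}; … (5 in all).
So G has 5 subgroups of order 2.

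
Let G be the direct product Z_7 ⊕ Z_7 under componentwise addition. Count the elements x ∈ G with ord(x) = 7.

48

An element (a,b) has order lcm(ord(a), ord(b)); count pairs with lcm equal to 7.
Enumerating gives 48 such elements.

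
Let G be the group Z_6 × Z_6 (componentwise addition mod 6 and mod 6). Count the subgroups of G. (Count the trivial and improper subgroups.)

30

|G| = 36, so by Lagrange every subgroup order divides 36. Divisors: 1, 2, 3, 4, 6, 9, 12, 18, 36.
Subgroups by order — order 1: 1; order 2: 3; order 3: 4; order 4: 1; order 6: 12; order 9: 1; order 12: 4; order 18: 3; order 36: 1.
Total: 1 + 3 + 4 + 1 + 12 + 1 + 4 + 3 + 1 = 30.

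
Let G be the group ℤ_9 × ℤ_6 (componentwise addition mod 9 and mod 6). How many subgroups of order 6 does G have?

|G| = 54 and 6 | 54, so subgroups of order 6 are possible by Lagrange.
The subgroups of order 6 are: {(0,0), (0,1), (0,2), (0,3), (0,4), (0,5)}; {(0,0), (0,3), (3,0), (3,3), (6,0), (6,3)}; {(0,0), (0,3), (3,1), (3,4), (6,2), (6,5)}; {(0,0), (0,3), (3,2), (3,5), (6,1), (6,4)}.
So G has 4 subgroups of order 6.

4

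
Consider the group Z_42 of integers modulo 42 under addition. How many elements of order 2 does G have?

1

In a cyclic group of order 42, the number of elements of order d (for d | 42) is φ(d).
φ(2) = 1.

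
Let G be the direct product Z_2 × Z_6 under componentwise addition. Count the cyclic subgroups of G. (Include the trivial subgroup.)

8

A cyclic subgroup of order d is generated by each of its φ(d) elements of order d, so the cyclic subgroups of order d number (#elements of order d)/φ(d).
Cyclic subgroups by order — order 1: 1; order 2: 3; order 3: 1; order 6: 3.
Total: 8.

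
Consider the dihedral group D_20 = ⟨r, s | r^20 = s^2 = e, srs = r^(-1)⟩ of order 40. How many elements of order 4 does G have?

The elements of order 4 are: r^5, r^15.
That's 2.

2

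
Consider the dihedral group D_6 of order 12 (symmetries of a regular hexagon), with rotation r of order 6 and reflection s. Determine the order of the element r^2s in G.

Computing powers of r^2s: the smallest k with (r^2s)^k = e is k = 2.

2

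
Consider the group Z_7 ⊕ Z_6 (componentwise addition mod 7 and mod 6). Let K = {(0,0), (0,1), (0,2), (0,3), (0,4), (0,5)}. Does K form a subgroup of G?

|K| = 6 divides |G| = 42, consistent with Lagrange.
K contains the identity, every element's inverse is in K, and K is closed under +: it is a subgroup.
In fact K = ⟨(0,1)⟩.

Yes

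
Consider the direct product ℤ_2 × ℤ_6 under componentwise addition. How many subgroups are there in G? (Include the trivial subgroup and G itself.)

|G| = 12, so by Lagrange every subgroup order divides 12. Divisors: 1, 2, 3, 4, 6, 12.
Subgroups by order — order 1: 1; order 2: 3; order 3: 1; order 4: 1; order 6: 3; order 12: 1.
Total: 1 + 3 + 1 + 1 + 3 + 1 = 10.

10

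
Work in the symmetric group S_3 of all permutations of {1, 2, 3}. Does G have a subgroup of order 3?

3 | 6. A subgroup of order 3 is {e, (1 2 3), (1 3 2)}.

Yes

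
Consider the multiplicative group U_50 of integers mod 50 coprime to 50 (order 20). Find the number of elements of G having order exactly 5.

4

The elements of order 5 are: 11, 21, 31, 41.
That's 4.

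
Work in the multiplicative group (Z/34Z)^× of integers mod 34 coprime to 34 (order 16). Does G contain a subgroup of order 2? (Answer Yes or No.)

2 | 16. A subgroup of order 2 is {1, 33}.

Yes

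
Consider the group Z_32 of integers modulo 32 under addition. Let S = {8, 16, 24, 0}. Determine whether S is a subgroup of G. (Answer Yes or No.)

Yes

|S| = 4 divides |G| = 32, consistent with Lagrange.
S contains the identity, every element's inverse is in S, and S is closed under +: it is a subgroup.
In fact S = ⟨8⟩.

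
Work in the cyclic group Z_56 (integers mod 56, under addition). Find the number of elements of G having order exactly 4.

In a cyclic group of order 56, the number of elements of order d (for d | 56) is φ(d).
φ(4) = 2.

2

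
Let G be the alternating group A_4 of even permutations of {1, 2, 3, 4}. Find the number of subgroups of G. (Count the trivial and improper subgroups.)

10

|G| = 12, so by Lagrange every subgroup order divides 12. Divisors: 1, 2, 3, 4, 6, 12.
Subgroups by order — order 1: 1; order 2: 3; order 3: 4; order 4: 1; order 6: 0; order 12: 1.
Total: 1 + 3 + 4 + 1 + 0 + 1 = 10.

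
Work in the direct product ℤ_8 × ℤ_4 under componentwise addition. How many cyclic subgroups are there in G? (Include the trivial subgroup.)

Each element a generates a cyclic subgroup ⟨a⟩; distinct elements may generate the same one (a cyclic group of order d has φ(d) generators).
Cyclic subgroups by order — order 1: 1; order 2: 3; order 4: 6; order 8: 4.
Total: 14.

14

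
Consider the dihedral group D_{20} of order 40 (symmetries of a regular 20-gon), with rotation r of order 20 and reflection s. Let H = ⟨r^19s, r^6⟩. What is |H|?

20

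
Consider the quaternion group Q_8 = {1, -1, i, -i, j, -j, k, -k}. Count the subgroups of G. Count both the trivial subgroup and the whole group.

|G| = 8, so by Lagrange every subgroup order divides 8. Divisors: 1, 2, 4, 8.
Subgroups by order — order 1: 1; order 2: 1; order 4: 3; order 8: 1.
Total: 1 + 1 + 3 + 1 = 6.

6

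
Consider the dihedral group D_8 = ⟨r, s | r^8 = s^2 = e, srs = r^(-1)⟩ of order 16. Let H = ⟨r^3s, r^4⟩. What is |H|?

4

|⟨r^3s⟩| = 2 and |⟨r^4⟩| = 2, so |H| is a multiple of lcm(2, 2) = 2 and divides |G| = 16.
Closing under the operation: H = {e, r^4, r^3s, r^7s}, so |H| = 4.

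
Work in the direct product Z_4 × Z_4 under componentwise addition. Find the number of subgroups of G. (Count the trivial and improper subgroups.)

|G| = 16, so by Lagrange every subgroup order divides 16. Divisors: 1, 2, 4, 8, 16.
Subgroups by order — order 1: 1; order 2: 3; order 4: 7; order 8: 3; order 16: 1.
Total: 1 + 3 + 7 + 3 + 1 = 15.

15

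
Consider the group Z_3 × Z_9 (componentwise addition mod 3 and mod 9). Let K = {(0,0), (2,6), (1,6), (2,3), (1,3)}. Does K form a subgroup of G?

No

|K| = 5 does not divide |G| = 27, so by Lagrange K is not a subgroup.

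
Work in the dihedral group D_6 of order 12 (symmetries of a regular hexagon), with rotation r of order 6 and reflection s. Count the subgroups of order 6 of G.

3

|G| = 12 and 6 | 12, so subgroups of order 6 are possible by Lagrange.
The subgroups of order 6 are: {e, r, r^2, r^3, r^4, r^5}; {e, r^2, r^4, s, r^2s, r^4s}; {e, r^2, r^4, rs, r^3s, r^5s}.
So G has 3 subgroups of order 6.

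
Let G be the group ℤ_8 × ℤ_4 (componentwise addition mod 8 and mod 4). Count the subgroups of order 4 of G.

|G| = 32 and 4 | 32, so subgroups of order 4 are possible by Lagrange.
The subgroups of order 4 are: {(0,0), (0,1), (0,2), (0,3)}; {(0,0), (0,2), (4,0), (4,2)}; {(0,0), (0,2), (4,1), (4,3)}; {(0,0), (2,0), (4,0), (6,0)}; … (7 in all).
So G has 7 subgroups of order 4.

7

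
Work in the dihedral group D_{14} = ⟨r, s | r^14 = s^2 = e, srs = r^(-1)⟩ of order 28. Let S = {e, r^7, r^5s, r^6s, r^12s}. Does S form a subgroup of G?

|S| = 5 does not divide |G| = 28, so by Lagrange S is not a subgroup.

No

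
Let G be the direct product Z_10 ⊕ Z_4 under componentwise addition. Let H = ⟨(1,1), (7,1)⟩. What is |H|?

20

|⟨(1,1)⟩| = 20 and |⟨(7,1)⟩| = 20, so |H| is a multiple of lcm(20, 20) = 20 and divides |G| = 40.
Closing under the operation: H = {(0,0), (0,2), (1,1), (1,3), (2,0), (2,2), (3,1), (3,3), (4,0), (4,2), (5,1), (5,3), (6,0), (6,2), (7,1), (7,3), (8,0), (8,2), (9,1), (9,3)}, so |H| = 20.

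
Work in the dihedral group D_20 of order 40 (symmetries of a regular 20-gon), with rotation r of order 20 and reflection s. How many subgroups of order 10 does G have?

|G| = 40 and 10 | 40, so subgroups of order 10 are possible by Lagrange.
The subgroups of order 10 are: {e, r^2, r^4, r^6, r^8, r^10, r^12, r^14, r^16, r^18}; {e, r^4, r^8, r^12, r^16, r^2s, r^6s, r^10s, r^14s, r^18s}; {e, r^4, r^8, r^12, r^16, r^3s, r^7s, r^11s, r^15s, r^19s}; {e, r^4, r^8, r^12, r^16, s, r^4s, r^8s, r^12s, r^16s}; … (5 in all).
So G has 5 subgroups of order 10.

5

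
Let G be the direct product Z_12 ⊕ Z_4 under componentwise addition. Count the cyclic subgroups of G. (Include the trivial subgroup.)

20

Each element a generates a cyclic subgroup ⟨a⟩; distinct elements may generate the same one (a cyclic group of order d has φ(d) generators).
Cyclic subgroups by order — order 1: 1; order 2: 3; order 3: 1; order 4: 6; order 6: 3; order 12: 6.
Total: 20.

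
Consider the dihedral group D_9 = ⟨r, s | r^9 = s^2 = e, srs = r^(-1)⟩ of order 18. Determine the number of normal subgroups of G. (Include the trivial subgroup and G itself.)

4

G has 16 subgroups. Checking conjugation-invariance by order — order 1: 1/1 normal; order 2: 0/9 normal; order 3: 1/1 normal; order 6: 0/3 normal; order 9: 1/1 normal; order 18: 1/1 normal.
Total normal subgroups: 4.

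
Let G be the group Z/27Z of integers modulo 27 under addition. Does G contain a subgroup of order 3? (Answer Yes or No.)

Yes

3 | 27. A subgroup of order 3 is {0, 9, 18}.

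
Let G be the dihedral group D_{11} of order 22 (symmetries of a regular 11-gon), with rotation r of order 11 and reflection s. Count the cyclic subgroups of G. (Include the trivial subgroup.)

13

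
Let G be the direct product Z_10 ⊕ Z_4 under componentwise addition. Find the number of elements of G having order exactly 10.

An element (a,b) has order lcm(ord(a), ord(b)); count pairs with lcm equal to 10.
Enumerating gives 12 such elements.

12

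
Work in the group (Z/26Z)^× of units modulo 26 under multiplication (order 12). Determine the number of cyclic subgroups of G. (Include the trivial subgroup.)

6

Group the elements of G by the cyclic subgroup they generate; each cyclic subgroup of order d accounts for φ(d) elements.
Cyclic subgroups by order — order 1: 1; order 2: 1; order 3: 1; order 4: 1; order 6: 1; order 12: 1.
Total: 6.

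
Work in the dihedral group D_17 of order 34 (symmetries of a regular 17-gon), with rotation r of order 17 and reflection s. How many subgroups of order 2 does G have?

17

|G| = 34 and 2 | 34, so subgroups of order 2 are possible by Lagrange.
The subgroups of order 2 are: {e, r^10s}; {e, r^11s}; {e, r^12s}; {e, r^13s}; … (17 in all).
So G has 17 subgroups of order 2.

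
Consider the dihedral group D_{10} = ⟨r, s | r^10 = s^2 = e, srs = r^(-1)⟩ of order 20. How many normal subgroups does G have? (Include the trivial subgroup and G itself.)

G has 22 subgroups. Checking conjugation-invariance by order — order 1: 1/1 normal; order 2: 1/11 normal; order 4: 0/5 normal; order 5: 1/1 normal; order 10: 3/3 normal; order 20: 1/1 normal.
Total normal subgroups: 7.

7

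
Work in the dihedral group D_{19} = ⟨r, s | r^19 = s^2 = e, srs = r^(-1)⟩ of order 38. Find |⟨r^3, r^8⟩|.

19

|⟨r^3⟩| = 19 and |⟨r^8⟩| = 19, so |H| is a multiple of lcm(19, 19) = 19 and divides |G| = 38.
Closing under the operation: H = {e, r, r^2, r^3, r^4, r^5, r^6, r^7, r^8, r^9, r^10, r^11, r^12, r^13, r^14, r^15, r^16, r^17, r^18}, so |H| = 19.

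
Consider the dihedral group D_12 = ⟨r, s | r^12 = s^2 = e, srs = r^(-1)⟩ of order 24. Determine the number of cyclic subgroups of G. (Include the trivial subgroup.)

18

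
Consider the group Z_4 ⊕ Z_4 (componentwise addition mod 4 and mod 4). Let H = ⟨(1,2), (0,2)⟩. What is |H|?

|⟨(1,2)⟩| = 4 and |⟨(0,2)⟩| = 2, so |H| is a multiple of lcm(4, 2) = 4 and divides |G| = 16.
Closing under the operation: H = {(0,0), (0,2), (1,0), (1,2), (2,0), (2,2), (3,0), (3,2)}, so |H| = 8.

8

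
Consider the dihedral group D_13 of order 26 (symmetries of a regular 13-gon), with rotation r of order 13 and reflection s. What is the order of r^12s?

Computing powers of r^12s: the smallest k with (r^12s)^k = e is k = 2.

2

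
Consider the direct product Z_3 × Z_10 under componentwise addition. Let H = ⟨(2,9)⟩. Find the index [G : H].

|⟨(2,9)⟩| = 30 and |G| = 30.
By Lagrange, [G : H] = |G|/|H| = 30/30 = 1.

1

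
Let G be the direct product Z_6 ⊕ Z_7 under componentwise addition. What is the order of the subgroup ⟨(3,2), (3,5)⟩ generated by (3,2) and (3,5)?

|⟨(3,2)⟩| = 14 and |⟨(3,5)⟩| = 14, so |H| is a multiple of lcm(14, 14) = 14 and divides |G| = 42.
Closing under the operation: H = {(0,0), (0,1), (0,2), (0,3), (0,4), (0,5), (0,6), (3,0), (3,1), (3,2), (3,3), (3,4), (3,5), (3,6)}, so |H| = 14.

14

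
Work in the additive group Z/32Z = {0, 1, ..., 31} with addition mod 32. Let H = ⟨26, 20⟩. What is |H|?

|⟨26⟩| = 16 and |⟨20⟩| = 8, so |H| is a multiple of lcm(16, 8) = 16 and divides |G| = 32.
Closing under the operation: H = {0, 2, 4, 6, 8, 10, 12, 14, 16, 18, 20, 22, 24, 26, 28, 30}, so |H| = 16.

16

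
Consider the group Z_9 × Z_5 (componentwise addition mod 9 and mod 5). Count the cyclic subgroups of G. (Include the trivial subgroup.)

Group the elements of G by the cyclic subgroup they generate; each cyclic subgroup of order d accounts for φ(d) elements.
Cyclic subgroups by order — order 1: 1; order 3: 1; order 5: 1; order 9: 1; order 15: 1; order 45: 1.
Total: 6.

6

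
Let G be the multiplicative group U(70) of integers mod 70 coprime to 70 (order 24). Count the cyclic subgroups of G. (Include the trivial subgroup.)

12

Group the elements of G by the cyclic subgroup they generate; each cyclic subgroup of order d accounts for φ(d) elements.
Cyclic subgroups by order — order 1: 1; order 2: 3; order 3: 1; order 4: 2; order 6: 3; order 12: 2.
Total: 12.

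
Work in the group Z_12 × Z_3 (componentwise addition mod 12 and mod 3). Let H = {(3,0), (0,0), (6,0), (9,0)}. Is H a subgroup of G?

|H| = 4 divides |G| = 36, consistent with Lagrange.
H contains the identity, every element's inverse is in H, and H is closed under +: it is a subgroup.
In fact H = ⟨(9,0)⟩.

Yes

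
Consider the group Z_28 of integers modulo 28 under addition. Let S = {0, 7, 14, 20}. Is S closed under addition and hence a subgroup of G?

7 ∈ S but its inverse 21 ∉ S, so S is not a subgroup.

No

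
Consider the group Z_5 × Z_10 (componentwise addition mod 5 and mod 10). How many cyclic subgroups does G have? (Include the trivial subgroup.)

14

Group the elements of G by the cyclic subgroup they generate; each cyclic subgroup of order d accounts for φ(d) elements.
Cyclic subgroups by order — order 1: 1; order 2: 1; order 5: 6; order 10: 6.
Total: 14.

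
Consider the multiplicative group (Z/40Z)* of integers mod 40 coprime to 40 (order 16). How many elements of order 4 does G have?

The elements of order 4 are: 3, 7, 13, 17, 23, 27, 33, 37.
That's 8.

8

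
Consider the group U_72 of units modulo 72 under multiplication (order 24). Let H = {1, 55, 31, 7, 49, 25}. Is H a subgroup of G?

|H| = 6 divides |G| = 24, consistent with Lagrange.
H contains the identity, every element's inverse is in H, and H is closed under ·: it is a subgroup.
In fact H = ⟨7⟩.

Yes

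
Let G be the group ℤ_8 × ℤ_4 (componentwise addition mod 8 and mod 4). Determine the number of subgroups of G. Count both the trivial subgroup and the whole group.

|G| = 32, so by Lagrange every subgroup order divides 32. Divisors: 1, 2, 4, 8, 16, 32.
Subgroups by order — order 1: 1; order 2: 3; order 4: 7; order 8: 7; order 16: 3; order 32: 1.
Total: 1 + 3 + 7 + 7 + 3 + 1 = 22.

22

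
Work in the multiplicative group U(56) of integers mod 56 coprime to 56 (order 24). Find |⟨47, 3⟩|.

|⟨47⟩| = 6 and |⟨3⟩| = 6, so |H| is a multiple of lcm(6, 6) = 6 and divides |G| = 24.
Closing under the operation: H = {1, 3, 9, 19, 25, 27, 29, 31, 37, 47, 53, 55}, so |H| = 12.

12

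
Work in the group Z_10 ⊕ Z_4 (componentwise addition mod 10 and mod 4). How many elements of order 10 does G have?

12

An element (a,b) has order lcm(ord(a), ord(b)); count pairs with lcm equal to 10.
Enumerating gives 12 such elements.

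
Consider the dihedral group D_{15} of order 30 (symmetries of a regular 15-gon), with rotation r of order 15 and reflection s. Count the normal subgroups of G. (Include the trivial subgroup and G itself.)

G has 28 subgroups. Checking conjugation-invariance by order — order 1: 1/1 normal; order 2: 0/15 normal; order 3: 1/1 normal; order 5: 1/1 normal; order 6: 0/5 normal; order 10: 0/3 normal; order 15: 1/1 normal; order 30: 1/1 normal.
Total normal subgroups: 5.

5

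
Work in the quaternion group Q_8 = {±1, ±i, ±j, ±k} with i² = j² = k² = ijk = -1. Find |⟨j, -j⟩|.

4

|⟨j⟩| = 4 and |⟨-j⟩| = 4, so |H| is a multiple of lcm(4, 4) = 4 and divides |G| = 8.
Closing under the operation: H = {1, -1, j, -j}, so |H| = 4.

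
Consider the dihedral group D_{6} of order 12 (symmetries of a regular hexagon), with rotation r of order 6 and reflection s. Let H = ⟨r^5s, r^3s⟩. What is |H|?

|⟨r^5s⟩| = 2 and |⟨r^3s⟩| = 2, so |H| is a multiple of lcm(2, 2) = 2 and divides |G| = 12.
Closing under the operation: H = {e, r^2, r^4, rs, r^3s, r^5s}, so |H| = 6.

6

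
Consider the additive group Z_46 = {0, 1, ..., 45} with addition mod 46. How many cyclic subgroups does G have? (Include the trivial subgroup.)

Group the elements of G by the cyclic subgroup they generate; each cyclic subgroup of order d accounts for φ(d) elements.
Cyclic subgroups by order — order 1: 1; order 2: 1; order 23: 1; order 46: 1.
Total: 4.

4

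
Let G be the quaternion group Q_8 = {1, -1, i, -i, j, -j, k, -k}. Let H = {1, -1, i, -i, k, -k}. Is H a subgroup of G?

|H| = 6 does not divide |G| = 8, so by Lagrange H is not a subgroup.

No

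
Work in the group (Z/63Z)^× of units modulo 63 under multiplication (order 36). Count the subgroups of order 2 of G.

3

|G| = 36 and 2 | 36, so subgroups of order 2 are possible by Lagrange.
The subgroups of order 2 are: {1, 55}; {1, 62}; {1, 8}.
So G has 3 subgroups of order 2.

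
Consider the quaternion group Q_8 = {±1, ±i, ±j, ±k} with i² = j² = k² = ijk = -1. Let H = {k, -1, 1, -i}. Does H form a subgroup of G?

No

-i ∈ H but its inverse i ∉ H, so H is not a subgroup.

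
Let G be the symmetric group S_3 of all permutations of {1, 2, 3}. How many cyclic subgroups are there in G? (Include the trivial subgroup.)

5

A cyclic subgroup of order d is generated by each of its φ(d) elements of order d, so the cyclic subgroups of order d number (#elements of order d)/φ(d).
Cyclic subgroups by order — order 1: 1; order 2: 3; order 3: 1.
Total: 5.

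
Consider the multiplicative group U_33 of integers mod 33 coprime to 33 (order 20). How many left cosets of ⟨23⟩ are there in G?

10

|⟨23⟩| = 2 and |G| = 20.
By Lagrange, [G : H] = |G|/|H| = 20/2 = 10.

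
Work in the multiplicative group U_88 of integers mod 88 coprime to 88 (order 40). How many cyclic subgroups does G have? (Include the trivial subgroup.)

16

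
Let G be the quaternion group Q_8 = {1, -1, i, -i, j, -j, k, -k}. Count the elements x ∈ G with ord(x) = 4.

The elements of order 4 are: i, -i, j, -j, k, -k.
That's 6.

6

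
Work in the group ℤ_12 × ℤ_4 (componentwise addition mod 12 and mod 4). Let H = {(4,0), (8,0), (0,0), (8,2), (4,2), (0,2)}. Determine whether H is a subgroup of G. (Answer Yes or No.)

|H| = 6 divides |G| = 48, consistent with Lagrange.
H contains the identity, every element's inverse is in H, and H is closed under +: it is a subgroup.
In fact H = ⟨(4,2)⟩.

Yes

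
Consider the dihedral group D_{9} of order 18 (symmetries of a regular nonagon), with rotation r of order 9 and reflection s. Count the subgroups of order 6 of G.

3

|G| = 18 and 6 | 18, so subgroups of order 6 are possible by Lagrange.
The subgroups of order 6 are: {e, r^3, r^6, r^2s, r^5s, r^8s}; {e, r^3, r^6, s, r^3s, r^6s}; {e, r^3, r^6, rs, r^4s, r^7s}.
So G has 3 subgroups of order 6.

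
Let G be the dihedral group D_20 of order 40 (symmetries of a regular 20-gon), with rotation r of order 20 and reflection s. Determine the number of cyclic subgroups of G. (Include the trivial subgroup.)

Group the elements of G by the cyclic subgroup they generate; each cyclic subgroup of order d accounts for φ(d) elements.
Cyclic subgroups by order — order 1: 1; order 2: 21; order 4: 1; order 5: 1; order 10: 1; order 20: 1.
Total: 26.

26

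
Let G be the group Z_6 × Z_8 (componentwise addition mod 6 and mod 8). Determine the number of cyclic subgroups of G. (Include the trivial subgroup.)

16

Each element a generates a cyclic subgroup ⟨a⟩; distinct elements may generate the same one (a cyclic group of order d has φ(d) generators).
Cyclic subgroups by order — order 1: 1; order 2: 3; order 3: 1; order 4: 2; order 6: 3; order 8: 2; order 12: 2; order 24: 2.
Total: 16.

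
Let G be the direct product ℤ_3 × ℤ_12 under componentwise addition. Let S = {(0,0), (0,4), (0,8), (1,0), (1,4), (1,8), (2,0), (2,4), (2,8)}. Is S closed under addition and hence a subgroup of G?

Yes

|S| = 9 divides |G| = 36, consistent with Lagrange.
S contains the identity, every element's inverse is in S, and S is closed under +: it is a subgroup.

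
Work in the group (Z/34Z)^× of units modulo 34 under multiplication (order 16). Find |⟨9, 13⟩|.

8

|⟨9⟩| = 8 and |⟨13⟩| = 4, so |H| is a multiple of lcm(8, 4) = 8 and divides |G| = 16.
Closing under the operation: H = {1, 9, 13, 15, 19, 21, 25, 33}, so |H| = 8.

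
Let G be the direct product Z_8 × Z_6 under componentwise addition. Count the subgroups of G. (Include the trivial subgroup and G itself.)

22

|G| = 48, so by Lagrange every subgroup order divides 48. Divisors: 1, 2, 3, 4, 6, 8, 12, 16, 24, 48.
Subgroups by order — order 1: 1; order 2: 3; order 3: 1; order 4: 3; order 6: 3; order 8: 3; order 12: 3; order 16: 1; order 24: 3; order 48: 1.
Total: 1 + 3 + 1 + 3 + 3 + 3 + 3 + 1 + 3 + 1 = 22.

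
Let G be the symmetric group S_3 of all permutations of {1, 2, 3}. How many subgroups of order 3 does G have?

1

|G| = 6 and 3 | 6, so subgroups of order 3 are possible by Lagrange.
The subgroups of order 3 are: {e, (1 2 3), (1 3 2)}.
So G has 1 subgroup of order 3.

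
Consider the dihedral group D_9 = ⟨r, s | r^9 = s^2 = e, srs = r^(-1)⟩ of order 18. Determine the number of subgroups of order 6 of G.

|G| = 18 and 6 | 18, so subgroups of order 6 are possible by Lagrange.
The subgroups of order 6 are: {e, r^3, r^6, r^2s, r^5s, r^8s}; {e, r^3, r^6, s, r^3s, r^6s}; {e, r^3, r^6, rs, r^4s, r^7s}.
So G has 3 subgroups of order 6.

3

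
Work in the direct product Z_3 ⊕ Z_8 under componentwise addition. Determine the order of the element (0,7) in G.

8

The order of (0,7) in Z_3 × Z_8 is lcm(ord(0) in Z_3, ord(7) in Z_8).
ord(0) = 1 and ord(7) = 8, so |⟨(0,7)⟩| = lcm(1, 8) = 8.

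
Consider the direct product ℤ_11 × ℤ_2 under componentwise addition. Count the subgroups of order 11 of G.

1

|G| = 22 and 11 | 22, so subgroups of order 11 are possible by Lagrange.
The subgroups of order 11 are: {(0,0), (1,0), (2,0), (3,0), (4,0), (5,0), (6,0), (7,0), (8,0), (9,0), (10,0)}.
So G has 1 subgroup of order 11.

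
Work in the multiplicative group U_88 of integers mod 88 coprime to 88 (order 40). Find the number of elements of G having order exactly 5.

4

The elements of order 5 are: 9, 25, 49, 81.
That's 4.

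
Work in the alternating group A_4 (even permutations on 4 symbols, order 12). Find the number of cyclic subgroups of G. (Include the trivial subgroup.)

Each element a generates a cyclic subgroup ⟨a⟩; distinct elements may generate the same one (a cyclic group of order d has φ(d) generators).
Cyclic subgroups by order — order 1: 1; order 2: 3; order 3: 4.
Total: 8.

8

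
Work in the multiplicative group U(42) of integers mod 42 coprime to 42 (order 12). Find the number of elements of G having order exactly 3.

2

The elements of order 3 are: 25, 37.
That's 2.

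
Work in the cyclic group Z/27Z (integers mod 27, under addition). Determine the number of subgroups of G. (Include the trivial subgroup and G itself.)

A cyclic group of order 27 has exactly one subgroup for each divisor of 27.
Divisors of 27: 1, 3, 9, 27.
So Z/27Z has 4 subgroups.

4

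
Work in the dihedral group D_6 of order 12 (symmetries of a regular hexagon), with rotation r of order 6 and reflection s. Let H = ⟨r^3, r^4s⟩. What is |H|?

|⟨r^3⟩| = 2 and |⟨r^4s⟩| = 2, so |H| is a multiple of lcm(2, 2) = 2 and divides |G| = 12.
Closing under the operation: H = {e, r^3, rs, r^4s}, so |H| = 4.

4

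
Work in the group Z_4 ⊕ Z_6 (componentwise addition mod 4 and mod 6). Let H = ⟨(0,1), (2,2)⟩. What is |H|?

|⟨(0,1)⟩| = 6 and |⟨(2,2)⟩| = 6, so |H| is a multiple of lcm(6, 6) = 6 and divides |G| = 24.
Closing under the operation: H = {(0,0), (0,1), (0,2), (0,3), (0,4), (0,5), (2,0), (2,1), (2,2), (2,3), (2,4), (2,5)}, so |H| = 12.

12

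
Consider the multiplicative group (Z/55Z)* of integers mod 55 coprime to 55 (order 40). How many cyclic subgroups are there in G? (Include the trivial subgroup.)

12

Group the elements of G by the cyclic subgroup they generate; each cyclic subgroup of order d accounts for φ(d) elements.
Cyclic subgroups by order — order 1: 1; order 2: 3; order 4: 2; order 5: 1; order 10: 3; order 20: 2.
Total: 12.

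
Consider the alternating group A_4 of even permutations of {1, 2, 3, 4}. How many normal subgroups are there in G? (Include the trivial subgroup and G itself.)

G has 10 subgroups. Checking conjugation-invariance by order — order 1: 1/1 normal; order 2: 0/3 normal; order 3: 0/4 normal; order 4: 1/1 normal; order 12: 1/1 normal.
Total normal subgroups: 3.

3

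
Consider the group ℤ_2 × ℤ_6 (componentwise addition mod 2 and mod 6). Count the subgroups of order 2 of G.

3

|G| = 12 and 2 | 12, so subgroups of order 2 are possible by Lagrange.
The subgroups of order 2 are: {(0,0), (0,3)}; {(0,0), (1,0)}; {(0,0), (1,3)}.
So G has 3 subgroups of order 2.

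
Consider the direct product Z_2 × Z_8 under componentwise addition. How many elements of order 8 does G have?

An element (a,b) has order lcm(ord(a), ord(b)); count pairs with lcm equal to 8.
Enumerating gives 8 such elements.

8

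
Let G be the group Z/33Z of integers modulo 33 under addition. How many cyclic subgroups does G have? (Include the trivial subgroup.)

Group the elements of G by the cyclic subgroup they generate; each cyclic subgroup of order d accounts for φ(d) elements.
Cyclic subgroups by order — order 1: 1; order 3: 1; order 11: 1; order 33: 1.
Total: 4.

4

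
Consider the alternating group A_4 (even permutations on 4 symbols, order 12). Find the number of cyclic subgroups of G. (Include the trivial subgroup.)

Each element a generates a cyclic subgroup ⟨a⟩; distinct elements may generate the same one (a cyclic group of order d has φ(d) generators).
Cyclic subgroups by order — order 1: 1; order 2: 3; order 3: 4.
Total: 8.

8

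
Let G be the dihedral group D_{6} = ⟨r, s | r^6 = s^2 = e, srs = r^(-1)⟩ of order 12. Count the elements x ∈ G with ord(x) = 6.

The elements of order 6 are: r, r^5.
That's 2.

2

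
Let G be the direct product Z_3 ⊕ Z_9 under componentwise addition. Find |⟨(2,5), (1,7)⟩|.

9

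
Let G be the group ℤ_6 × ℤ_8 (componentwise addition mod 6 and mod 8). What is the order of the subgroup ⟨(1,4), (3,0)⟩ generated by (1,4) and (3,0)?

12

|⟨(1,4)⟩| = 6 and |⟨(3,0)⟩| = 2, so |H| is a multiple of lcm(6, 2) = 6 and divides |G| = 48.
Closing under the operation: H = {(0,0), (0,4), (1,0), (1,4), (2,0), (2,4), (3,0), (3,4), (4,0), (4,4), (5,0), (5,4)}, so |H| = 12.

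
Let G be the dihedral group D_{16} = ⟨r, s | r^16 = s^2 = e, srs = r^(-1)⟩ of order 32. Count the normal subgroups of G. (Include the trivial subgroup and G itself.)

8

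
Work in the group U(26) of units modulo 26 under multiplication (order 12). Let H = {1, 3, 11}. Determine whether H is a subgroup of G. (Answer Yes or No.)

11 ∈ H but its inverse 19 ∉ H, so H is not a subgroup.

No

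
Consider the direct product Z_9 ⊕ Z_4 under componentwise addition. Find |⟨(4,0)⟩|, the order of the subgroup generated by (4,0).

9

The order of (4,0) in Z_9 × Z_4 is lcm(ord(4) in Z_9, ord(0) in Z_4).
ord(4) = 9 and ord(0) = 1, so |⟨(4,0)⟩| = lcm(9, 1) = 9.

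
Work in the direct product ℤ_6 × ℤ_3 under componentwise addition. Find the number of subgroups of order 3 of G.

|G| = 18 and 3 | 18, so subgroups of order 3 are possible by Lagrange.
The subgroups of order 3 are: {(0,0), (0,1), (0,2)}; {(0,0), (2,0), (4,0)}; {(0,0), (2,1), (4,2)}; {(0,0), (2,2), (4,1)}.
So G has 4 subgroups of order 3.

4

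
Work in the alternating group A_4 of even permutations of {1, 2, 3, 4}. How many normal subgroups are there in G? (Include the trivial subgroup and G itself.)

G has 10 subgroups. Checking conjugation-invariance by order — order 1: 1/1 normal; order 2: 0/3 normal; order 3: 0/4 normal; order 4: 1/1 normal; order 12: 1/1 normal.
Total normal subgroups: 3.

3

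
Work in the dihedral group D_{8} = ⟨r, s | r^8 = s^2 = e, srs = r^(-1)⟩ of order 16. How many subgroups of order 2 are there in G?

9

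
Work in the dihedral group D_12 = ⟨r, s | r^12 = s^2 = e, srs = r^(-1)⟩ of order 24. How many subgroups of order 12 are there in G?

3

|G| = 24 and 12 | 24, so subgroups of order 12 are possible by Lagrange.
The subgroups of order 12 are: {e, r, r^2, r^3, r^4, r^5, r^6, r^7, r^8, r^9, r^10, r^11}; {e, r^2, r^4, r^6, r^8, r^10, s, r^2s, r^4s, r^6s, r^8s, r^10s}; {e, r^2, r^4, r^6, r^8, r^10, rs, r^3s, r^5s, r^7s, r^9s, r^11s}.
So G has 3 subgroups of order 12.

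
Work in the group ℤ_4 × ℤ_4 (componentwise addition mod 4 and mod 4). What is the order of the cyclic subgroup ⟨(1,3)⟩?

The order of (1,3) in Z_4 × Z_4 is lcm(ord(1) in Z_4, ord(3) in Z_4).
ord(1) = 4 and ord(3) = 4, so |⟨(1,3)⟩| = lcm(4, 4) = 4.

4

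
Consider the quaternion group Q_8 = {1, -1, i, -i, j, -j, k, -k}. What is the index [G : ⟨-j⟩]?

2

|⟨-j⟩| = 4 and |G| = 8.
By Lagrange, [G : H] = |G|/|H| = 8/4 = 2.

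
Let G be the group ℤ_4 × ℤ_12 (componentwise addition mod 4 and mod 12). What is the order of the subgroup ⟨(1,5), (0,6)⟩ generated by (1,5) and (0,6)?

|⟨(1,5)⟩| = 12 and |⟨(0,6)⟩| = 2, so |H| is a multiple of lcm(12, 2) = 12 and divides |G| = 48.
Closing under the operation: H = {(0,0), (0,2), (0,4), (0,6), (0,8), (0,10), (1,1), (1,3), (1,5), (1,7), (1,9), (1,11), (2,0), (2,2), (2,4), (2,6), (2,8), (2,10), (3,1), (3,3), (3,5), (3,7), (3,9), (3,11)}, so |H| = 24.

24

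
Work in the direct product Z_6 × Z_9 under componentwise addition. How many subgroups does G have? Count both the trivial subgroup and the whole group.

|G| = 54, so by Lagrange every subgroup order divides 54. Divisors: 1, 2, 3, 6, 9, 18, 27, 54.
Subgroups by order — order 1: 1; order 2: 1; order 3: 4; order 6: 4; order 9: 4; order 18: 4; order 27: 1; order 54: 1.
Total: 1 + 1 + 4 + 4 + 4 + 4 + 1 + 1 = 20.

20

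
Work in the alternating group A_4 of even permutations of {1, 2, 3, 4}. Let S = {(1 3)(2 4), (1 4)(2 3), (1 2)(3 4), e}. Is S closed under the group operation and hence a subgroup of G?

Yes

|S| = 4 divides |G| = 12, consistent with Lagrange.
S contains the identity, every element's inverse is in S, and S is closed under ∘: it is a subgroup.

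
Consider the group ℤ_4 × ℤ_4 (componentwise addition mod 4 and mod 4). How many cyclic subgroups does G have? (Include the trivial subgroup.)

Each element a generates a cyclic subgroup ⟨a⟩; distinct elements may generate the same one (a cyclic group of order d has φ(d) generators).
Cyclic subgroups by order — order 1: 1; order 2: 3; order 4: 6.
Total: 10.

10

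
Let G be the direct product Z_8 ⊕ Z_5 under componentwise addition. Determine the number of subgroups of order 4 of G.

1

|G| = 40 and 4 | 40, so subgroups of order 4 are possible by Lagrange.
The subgroups of order 4 are: {(0,0), (2,0), (4,0), (6,0)}.
So G has 1 subgroup of order 4.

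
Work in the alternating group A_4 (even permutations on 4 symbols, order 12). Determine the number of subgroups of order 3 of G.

4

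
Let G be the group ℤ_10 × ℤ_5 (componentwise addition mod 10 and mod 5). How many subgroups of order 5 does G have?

|G| = 50 and 5 | 50, so subgroups of order 5 are possible by Lagrange.
The subgroups of order 5 are: {(0,0), (0,1), (0,2), (0,3), (0,4)}; {(0,0), (2,0), (4,0), (6,0), (8,0)}; {(0,0), (2,1), (4,2), (6,3), (8,4)}; {(0,0), (2,2), (4,4), (6,1), (8,3)}; … (6 in all).
So G has 6 subgroups of order 5.

6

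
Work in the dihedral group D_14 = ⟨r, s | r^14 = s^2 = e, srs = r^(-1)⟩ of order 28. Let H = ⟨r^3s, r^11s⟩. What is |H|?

|⟨r^3s⟩| = 2 and |⟨r^11s⟩| = 2, so |H| is a multiple of lcm(2, 2) = 2 and divides |G| = 28.
Closing under the operation: H = {e, r^2, r^4, r^6, r^8, r^10, r^12, rs, r^3s, r^5s, r^7s, r^9s, r^11s, r^13s}, so |H| = 14.

14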